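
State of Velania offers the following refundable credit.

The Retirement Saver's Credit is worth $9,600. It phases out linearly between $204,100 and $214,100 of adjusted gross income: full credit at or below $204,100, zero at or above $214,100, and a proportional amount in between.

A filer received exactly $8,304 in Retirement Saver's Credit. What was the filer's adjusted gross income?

$205,450

$8,304 is 8,304/9,600 of the full $9,600, so 1,296/9,600 of the $10,000 range has been used: income = $204,100 + $10,000 × 1,296/9,600 = $205,450.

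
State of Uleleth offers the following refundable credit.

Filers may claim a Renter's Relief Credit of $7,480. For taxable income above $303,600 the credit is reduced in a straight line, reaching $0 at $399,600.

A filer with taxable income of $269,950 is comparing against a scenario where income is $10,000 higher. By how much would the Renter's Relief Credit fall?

At $269,950 — $269,950 is at or below the $303,600 threshold, so the full $7,480 applies.
At $279,950 — $279,950 is at or below the $303,600 threshold, so the full $7,480 applies.
Lost: $7,480 − $7,480 = $0.

$0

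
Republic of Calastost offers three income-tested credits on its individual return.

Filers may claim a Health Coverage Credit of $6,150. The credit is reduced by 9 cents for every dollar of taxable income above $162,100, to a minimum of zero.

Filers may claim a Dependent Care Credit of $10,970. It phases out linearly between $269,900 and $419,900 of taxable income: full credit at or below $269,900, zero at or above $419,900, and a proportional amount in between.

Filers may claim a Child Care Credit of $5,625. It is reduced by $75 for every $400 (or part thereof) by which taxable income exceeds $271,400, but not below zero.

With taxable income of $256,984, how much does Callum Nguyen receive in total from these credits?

Health Coverage Credit: 9% of the $94,884 excess over $162,100 is $8,539.56 ≥ base, so the credit is $0.
Dependent Care Credit: $256,984 is at or below the $269,900 threshold, so the full $10,970 applies.
Child Care Credit: $256,984 is at or below the $271,400 threshold, so the full $5,625 applies.
Total: $0 + $10,970 + $5,625 = $16,595.

$16,595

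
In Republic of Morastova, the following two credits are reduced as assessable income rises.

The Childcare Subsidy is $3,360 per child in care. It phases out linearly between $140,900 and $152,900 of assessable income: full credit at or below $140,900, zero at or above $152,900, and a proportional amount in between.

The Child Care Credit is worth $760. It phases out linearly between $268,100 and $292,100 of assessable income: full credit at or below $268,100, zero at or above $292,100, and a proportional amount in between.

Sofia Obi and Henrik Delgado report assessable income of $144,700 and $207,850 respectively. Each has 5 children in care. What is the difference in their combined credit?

Sofia ($144,700): Childcare Subsidy: base = 5 × $3,360 = $16,800. $144,700 is $3,800 into a $12,000 phase-out range, leaving 8,200/12,000 of the credit: $16,800 × 8,200/12,000 = $11,480. Child Care Credit: $144,700 is at or below the $268,100 threshold, so the full $760 applies. total $11,480 + $760 = $12,240
Henrik ($207,850): Childcare Subsidy: base = 5 × $3,360 = $16,800. $207,850 is at or above $152,900, so the credit is $0. Child Care Credit: $207,850 is at or below the $268,100 threshold, so the full $760 applies. total $0 + $760 = $760
Difference: |$12,240 − $760| = $11,480.

$11,480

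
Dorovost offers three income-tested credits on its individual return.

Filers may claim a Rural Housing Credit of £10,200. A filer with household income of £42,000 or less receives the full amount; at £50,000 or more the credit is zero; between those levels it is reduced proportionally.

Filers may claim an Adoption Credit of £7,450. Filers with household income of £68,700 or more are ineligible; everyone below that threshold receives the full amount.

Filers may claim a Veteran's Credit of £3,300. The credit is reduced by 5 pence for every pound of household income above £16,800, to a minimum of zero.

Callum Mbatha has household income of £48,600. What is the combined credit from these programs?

£10,945

Rural Housing Credit: £48,600 is £6,600 into a £8,000 phase-out range, leaving 1,400/8,000 of the credit: £10,200 × 1,400/8,000 = £1,785.
Adoption Credit: £48,600 is below the £68,700 cutoff, so the full £7,450 applies.
Veteran's Credit: 5% of the £31,800 excess over £16,800 is £1,590; credit = £3,300 − £1,590 = £1,710.
Total: £1,785 + £7,450 + £1,710 = £10,945.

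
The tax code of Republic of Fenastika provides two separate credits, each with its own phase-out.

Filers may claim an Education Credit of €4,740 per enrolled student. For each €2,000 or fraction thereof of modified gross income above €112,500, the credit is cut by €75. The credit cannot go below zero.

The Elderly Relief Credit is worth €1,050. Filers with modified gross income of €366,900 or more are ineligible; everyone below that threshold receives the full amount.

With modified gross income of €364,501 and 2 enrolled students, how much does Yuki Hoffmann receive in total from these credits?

€1,050

Education Credit: base = 2 × €4,740 = €9,480. income exceeds €112,500 by €252,001 → 127 increments × €75 = €9,525 ≥ base, so the credit is €0.
Elderly Relief Credit: €364,501 is below the €366,900 cutoff, so the full €1,050 applies.
Total: €0 + €1,050 = €1,050.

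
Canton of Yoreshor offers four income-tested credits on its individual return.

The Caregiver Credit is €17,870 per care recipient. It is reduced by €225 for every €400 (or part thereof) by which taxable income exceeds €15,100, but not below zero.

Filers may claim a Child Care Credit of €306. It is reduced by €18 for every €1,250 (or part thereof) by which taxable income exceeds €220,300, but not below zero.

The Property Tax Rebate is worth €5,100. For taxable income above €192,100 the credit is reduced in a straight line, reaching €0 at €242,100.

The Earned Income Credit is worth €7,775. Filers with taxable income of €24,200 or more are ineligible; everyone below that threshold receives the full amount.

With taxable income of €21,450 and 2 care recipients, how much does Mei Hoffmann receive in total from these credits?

€45,321

Caregiver Credit: base = 2 × €17,870 = €35,740. income exceeds €15,100 by €6,350, which is 16 full-or-partial €400 increments; reduction = 16 × €225 = €3,600, leaving €32,140.
Child Care Credit: €21,450 is at or below the €220,300 threshold, so the full €306 applies.
Property Tax Rebate: €21,450 is at or below the €192,100 threshold, so the full €5,100 applies.
Earned Income Credit: €21,450 is below the €24,200 cutoff, so the full €7,775 applies.
Total: €32,140 + €306 + €5,100 + €7,775 = €45,321.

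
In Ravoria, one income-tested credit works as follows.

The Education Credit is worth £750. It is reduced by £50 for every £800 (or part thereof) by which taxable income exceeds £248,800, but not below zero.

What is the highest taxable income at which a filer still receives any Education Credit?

After 14 increments the reduction is 14 × £50 = £700, leaving £50; one more increment wipes it out. Increment 14 ends at excess 14 × £800 = £11,200, so the highest qualifying income is £248,800 + £11,200 = £260,000.

£260,000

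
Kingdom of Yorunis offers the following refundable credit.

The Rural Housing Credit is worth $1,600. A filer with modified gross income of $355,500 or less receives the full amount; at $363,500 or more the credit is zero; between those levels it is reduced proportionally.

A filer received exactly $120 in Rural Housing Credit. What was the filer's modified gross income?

$120 is 120/1,600 of the full $1,600, so 1,480/1,600 of the $8,000 range has been used: income = $355,500 + $8,000 × 1,480/1,600 = $362,900.

$362,900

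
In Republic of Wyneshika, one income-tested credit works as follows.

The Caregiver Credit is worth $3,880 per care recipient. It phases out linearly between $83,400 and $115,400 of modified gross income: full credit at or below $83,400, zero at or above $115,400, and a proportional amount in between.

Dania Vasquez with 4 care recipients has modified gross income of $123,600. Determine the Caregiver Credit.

$0

Caregiver Credit: base = 4 × $3,880 = $15,520. $123,600 is at or above $115,400, so the credit is $0.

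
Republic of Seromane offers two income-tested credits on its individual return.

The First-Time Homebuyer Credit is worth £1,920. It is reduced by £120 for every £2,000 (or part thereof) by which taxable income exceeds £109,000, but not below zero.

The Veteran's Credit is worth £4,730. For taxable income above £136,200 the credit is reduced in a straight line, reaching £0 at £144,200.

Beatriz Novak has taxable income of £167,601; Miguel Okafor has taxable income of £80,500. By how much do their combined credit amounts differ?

Beatriz (£167,601): First-Time Homebuyer Credit: income exceeds £109,000 by £58,601 → 30 increments × £120 = £3,600 ≥ base, so the credit is £0. Veteran's Credit: £167,601 is at or above £144,200, so the credit is £0. total £0 + £0 = £0
Miguel (£80,500): First-Time Homebuyer Credit: £80,500 is at or below the £109,000 threshold, so the full £1,920 applies. Veteran's Credit: £80,500 is at or below the £136,200 threshold, so the full £4,730 applies. total £1,920 + £4,730 = £6,650
Difference: |£0 − £6,650| = £6,650.

£6,650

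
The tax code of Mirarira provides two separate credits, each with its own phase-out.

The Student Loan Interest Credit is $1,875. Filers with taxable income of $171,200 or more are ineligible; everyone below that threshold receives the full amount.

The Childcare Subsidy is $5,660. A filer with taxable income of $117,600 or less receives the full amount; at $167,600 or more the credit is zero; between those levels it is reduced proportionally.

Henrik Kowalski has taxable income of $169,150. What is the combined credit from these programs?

Student Loan Interest Credit: $169,150 is below the $171,200 cutoff, so the full $1,875 applies.
Childcare Subsidy: $169,150 is at or above $167,600, so the credit is $0.
Total: $1,875 + $0 = $1,875.

$1,875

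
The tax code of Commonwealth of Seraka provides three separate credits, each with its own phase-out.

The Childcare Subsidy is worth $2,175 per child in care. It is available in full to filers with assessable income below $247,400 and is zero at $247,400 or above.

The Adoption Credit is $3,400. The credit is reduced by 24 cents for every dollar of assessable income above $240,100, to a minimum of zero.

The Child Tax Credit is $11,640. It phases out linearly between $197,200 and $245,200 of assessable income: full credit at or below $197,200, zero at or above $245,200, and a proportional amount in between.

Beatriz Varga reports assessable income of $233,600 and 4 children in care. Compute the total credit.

$14,913

Childcare Subsidy: base = 4 × $2,175 = $8,700. $233,600 is below the $247,400 cutoff, so the full $8,700 applies.
Adoption Credit: $233,600 is at or below the $240,100 threshold, so the full $3,400 applies.
Child Tax Credit: $233,600 is $36,400 into a $48,000 phase-out range, leaving 11,600/48,000 of the credit: $11,640 × 11,600/48,000 = $2,813.
Total: $8,700 + $3,400 + $2,813 = $14,913.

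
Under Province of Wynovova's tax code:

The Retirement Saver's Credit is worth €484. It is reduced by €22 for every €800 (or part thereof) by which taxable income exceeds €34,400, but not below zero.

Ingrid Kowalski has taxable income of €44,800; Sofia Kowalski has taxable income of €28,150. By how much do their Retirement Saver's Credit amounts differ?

€286

Ingrid (€44,800): Retirement Saver's Credit: income exceeds €34,400 by €10,400, which is 13 full-or-partial €800 increments; reduction = 13 × €22 = €286, leaving €198.
Sofia (€28,150): Retirement Saver's Credit: €28,150 is at or below the €34,400 threshold, so the full €484 applies.
Difference: |€198 − €484| = €286.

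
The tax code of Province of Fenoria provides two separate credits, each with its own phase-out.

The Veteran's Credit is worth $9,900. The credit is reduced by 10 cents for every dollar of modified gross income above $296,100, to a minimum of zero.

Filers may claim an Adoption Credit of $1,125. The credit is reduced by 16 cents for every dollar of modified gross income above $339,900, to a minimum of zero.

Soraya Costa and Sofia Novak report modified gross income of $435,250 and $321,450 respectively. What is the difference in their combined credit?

$8,490

Soraya ($435,250): Veteran's Credit: 10% of the $139,150 excess over $296,100 is $13,915 ≥ base, so the credit is $0. Adoption Credit: 16% of the $95,350 excess over $339,900 is $15,256 ≥ base, so the credit is $0. total $0 + $0 = $0
Sofia ($321,450): Veteran's Credit: 10% of the $25,350 excess over $296,100 is $2,535; credit = $9,900 − $2,535 = $7,365. Adoption Credit: $321,450 is at or below the $339,900 threshold, so the full $1,125 applies. total $7,365 + $1,125 = $8,490
Difference: |$0 − $8,490| = $8,490.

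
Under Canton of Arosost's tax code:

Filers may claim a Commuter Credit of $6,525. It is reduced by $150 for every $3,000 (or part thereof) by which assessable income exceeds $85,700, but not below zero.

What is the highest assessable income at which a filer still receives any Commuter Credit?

$214,700

After 43 increments the reduction is 43 × $150 = $6,450, leaving $75; one more increment wipes it out. Increment 43 ends at excess 43 × $3,000 = $129,000, so the highest qualifying income is $85,700 + $129,000 = $214,700.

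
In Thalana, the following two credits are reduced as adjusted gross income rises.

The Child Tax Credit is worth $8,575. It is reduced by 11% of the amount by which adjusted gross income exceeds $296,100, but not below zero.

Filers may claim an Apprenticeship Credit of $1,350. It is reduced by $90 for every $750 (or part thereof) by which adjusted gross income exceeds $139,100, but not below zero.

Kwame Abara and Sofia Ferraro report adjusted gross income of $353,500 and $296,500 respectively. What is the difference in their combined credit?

Kwame ($353,500): Child Tax Credit: 11% of the $57,400 excess over $296,100 is $6,314; credit = $8,575 − $6,314 = $2,261. Apprenticeship Credit: income exceeds $139,100 by $214,400 → 286 increments × $90 = $25,740 ≥ base, so the credit is $0. total $2,261 + $0 = $2,261
Sofia ($296,500): Child Tax Credit: 11% of the $400 excess over $296,100 is $44; credit = $8,575 − $44 = $8,531. Apprenticeship Credit: income exceeds $139,100 by $157,400 → 210 increments × $90 = $18,900 ≥ base, so the credit is $0. total $8,531 + $0 = $8,531
Difference: |$2,261 − $8,531| = $6,270.

$6,270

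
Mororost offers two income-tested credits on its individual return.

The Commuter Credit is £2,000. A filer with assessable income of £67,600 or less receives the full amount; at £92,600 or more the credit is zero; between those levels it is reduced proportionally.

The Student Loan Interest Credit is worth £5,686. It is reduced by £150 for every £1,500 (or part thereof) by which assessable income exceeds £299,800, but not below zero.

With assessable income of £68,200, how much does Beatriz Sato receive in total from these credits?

£7,638

Commuter Credit: £68,200 is £600 into a £25,000 phase-out range, leaving 24,400/25,000 of the credit: £2,000 × 24,400/25,000 = £1,952.
Student Loan Interest Credit: £68,200 is at or below the £299,800 threshold, so the full £5,686 applies.
Total: £1,952 + £5,686 = £7,638.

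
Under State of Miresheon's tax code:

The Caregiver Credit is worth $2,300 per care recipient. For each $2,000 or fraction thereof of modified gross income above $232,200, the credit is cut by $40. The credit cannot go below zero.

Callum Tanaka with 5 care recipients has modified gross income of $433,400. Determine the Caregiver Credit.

$7,460

Caregiver Credit: base = 5 × $2,300 = $11,500. income exceeds $232,200 by $201,200, which is 101 full-or-partial $2,000 increments; reduction = 101 × $40 = $4,040, leaving $7,460.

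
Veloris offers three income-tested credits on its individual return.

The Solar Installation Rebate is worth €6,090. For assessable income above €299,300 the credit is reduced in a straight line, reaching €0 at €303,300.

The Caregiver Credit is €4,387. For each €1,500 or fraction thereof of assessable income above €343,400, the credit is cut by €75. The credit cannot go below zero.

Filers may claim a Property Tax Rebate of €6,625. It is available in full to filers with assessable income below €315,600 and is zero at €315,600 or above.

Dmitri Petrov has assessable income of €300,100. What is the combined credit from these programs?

Solar Installation Rebate: €300,100 is €800 into a €4,000 phase-out range, leaving 3,200/4,000 of the credit: €6,090 × 3,200/4,000 = €4,872.
Caregiver Credit: €300,100 is at or below the €343,400 threshold, so the full €4,387 applies.
Property Tax Rebate: €300,100 is below the €315,600 cutoff, so the full €6,625 applies.
Total: €4,872 + €4,387 + €6,625 = €15,884.

€15,884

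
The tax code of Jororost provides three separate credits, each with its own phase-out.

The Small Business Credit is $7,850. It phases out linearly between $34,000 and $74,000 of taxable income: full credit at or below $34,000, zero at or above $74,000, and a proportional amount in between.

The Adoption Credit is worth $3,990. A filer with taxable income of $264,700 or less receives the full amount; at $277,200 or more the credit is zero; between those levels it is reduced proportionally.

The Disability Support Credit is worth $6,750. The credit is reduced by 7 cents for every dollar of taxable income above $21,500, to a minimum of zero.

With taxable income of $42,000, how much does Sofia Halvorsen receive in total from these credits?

$15,585

Small Business Credit: $42,000 is $8,000 into a $40,000 phase-out range, leaving 32,000/40,000 of the credit: $7,850 × 32,000/40,000 = $6,280.
Adoption Credit: $42,000 is at or below the $264,700 threshold, so the full $3,990 applies.
Disability Support Credit: 7% of the $20,500 excess over $21,500 is $1,435; credit = $6,750 − $1,435 = $5,315.
Total: $6,280 + $3,990 + $5,315 = $15,585.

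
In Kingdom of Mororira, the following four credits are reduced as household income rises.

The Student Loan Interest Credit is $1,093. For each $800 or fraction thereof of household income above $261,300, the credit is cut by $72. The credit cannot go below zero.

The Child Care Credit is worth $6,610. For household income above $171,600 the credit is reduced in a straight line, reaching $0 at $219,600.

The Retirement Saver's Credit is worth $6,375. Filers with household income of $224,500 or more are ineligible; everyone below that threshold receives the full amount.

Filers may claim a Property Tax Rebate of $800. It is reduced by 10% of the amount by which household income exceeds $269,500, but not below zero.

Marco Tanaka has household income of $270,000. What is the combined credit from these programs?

$1,051

Student Loan Interest Credit: income exceeds $261,300 by $8,700, which is 11 full-or-partial $800 increments; reduction = 11 × $72 = $792, leaving $301.
Child Care Credit: $270,000 is at or above $219,600, so the credit is $0.
Retirement Saver's Credit: $270,000 meets or exceeds the $224,500 cutoff, so the credit is $0.
Property Tax Rebate: 10% of the $500 excess over $269,500 is $50; credit = $800 − $50 = $750.
Total: $301 + $0 + $0 + $750 = $1,051.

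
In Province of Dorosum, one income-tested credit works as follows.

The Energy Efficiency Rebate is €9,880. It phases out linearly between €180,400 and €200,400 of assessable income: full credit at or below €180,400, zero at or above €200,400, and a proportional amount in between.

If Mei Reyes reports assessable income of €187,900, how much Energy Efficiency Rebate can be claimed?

€6,175

Energy Efficiency Rebate: €187,900 is €7,500 into a €20,000 phase-out range, leaving 12,500/20,000 of the credit: €9,880 × 12,500/20,000 = €6,175.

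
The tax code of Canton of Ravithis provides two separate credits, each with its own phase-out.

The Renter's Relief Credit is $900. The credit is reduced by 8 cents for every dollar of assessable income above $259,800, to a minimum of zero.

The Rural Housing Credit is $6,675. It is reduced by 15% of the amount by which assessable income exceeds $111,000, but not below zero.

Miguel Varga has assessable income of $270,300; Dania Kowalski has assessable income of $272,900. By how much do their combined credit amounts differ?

Miguel ($270,300): Renter's Relief Credit: 8% of the $10,500 excess over $259,800 is $840; credit = $900 − $840 = $60. Rural Housing Credit: 15% of the $159,300 excess over $111,000 is $23,895 ≥ base, so the credit is $0. total $60 + $0 = $60
Dania ($272,900): Renter's Relief Credit: 8% of the $13,100 excess over $259,800 is $1,048 ≥ base, so the credit is $0. Rural Housing Credit: 15% of the $161,900 excess over $111,000 is $24,285 ≥ base, so the credit is $0. total $0 + $0 = $0
Difference: |$60 − $0| = $60.

$60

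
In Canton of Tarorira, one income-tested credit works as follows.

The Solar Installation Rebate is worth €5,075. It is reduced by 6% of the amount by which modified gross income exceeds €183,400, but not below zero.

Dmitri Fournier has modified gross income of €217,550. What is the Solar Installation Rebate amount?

€3,026

Solar Installation Rebate: 6% of the €34,150 excess over €183,400 is €2,049; credit = €5,075 − €2,049 = €3,026.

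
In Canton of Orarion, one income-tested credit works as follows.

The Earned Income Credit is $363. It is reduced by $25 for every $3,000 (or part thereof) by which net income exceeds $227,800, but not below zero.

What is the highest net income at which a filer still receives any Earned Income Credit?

$269,800

After 14 increments the reduction is 14 × $25 = $350, leaving $13; one more increment wipes it out. Increment 14 ends at excess 14 × $3,000 = $42,000, so the highest qualifying income is $227,800 + $42,000 = $269,800.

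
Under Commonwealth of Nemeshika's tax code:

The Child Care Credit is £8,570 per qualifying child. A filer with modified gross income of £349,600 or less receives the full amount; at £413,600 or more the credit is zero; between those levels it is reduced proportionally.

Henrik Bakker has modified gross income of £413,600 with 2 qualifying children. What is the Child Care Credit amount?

Child Care Credit: base = 2 × £8,570 = £17,140. £413,600 is at or above £413,600, so the credit is £0.

£0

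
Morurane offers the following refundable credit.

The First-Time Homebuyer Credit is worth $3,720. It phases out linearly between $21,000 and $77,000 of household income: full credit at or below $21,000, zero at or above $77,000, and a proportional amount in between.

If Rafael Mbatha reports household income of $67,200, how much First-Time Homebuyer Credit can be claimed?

$651

First-Time Homebuyer Credit: $67,200 is $46,200 into a $56,000 phase-out range, leaving 9,800/56,000 of the credit: $3,720 × 9,800/56,000 = $651.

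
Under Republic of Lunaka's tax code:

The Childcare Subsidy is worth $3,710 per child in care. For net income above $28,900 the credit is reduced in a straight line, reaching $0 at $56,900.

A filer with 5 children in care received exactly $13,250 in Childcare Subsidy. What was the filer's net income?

$36,900

Full credit = 5 × $3,710 = $18,550.
$13,250 is 13,250/18,550 of the full $18,550, so 5,300/18,550 of the $28,000 range has been used: income = $28,900 + $28,000 × 5,300/18,550 = $36,900.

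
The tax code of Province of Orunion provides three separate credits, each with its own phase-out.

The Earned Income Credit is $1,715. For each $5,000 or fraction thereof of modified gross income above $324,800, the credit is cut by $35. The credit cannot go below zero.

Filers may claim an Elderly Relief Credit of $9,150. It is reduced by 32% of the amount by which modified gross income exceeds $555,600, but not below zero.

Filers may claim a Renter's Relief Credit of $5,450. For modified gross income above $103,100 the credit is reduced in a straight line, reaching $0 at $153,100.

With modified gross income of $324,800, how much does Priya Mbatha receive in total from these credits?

$10,865

Earned Income Credit: $324,800 is at or below the $324,800 threshold, so the full $1,715 applies.
Elderly Relief Credit: $324,800 is at or below the $555,600 threshold, so the full $9,150 applies.
Renter's Relief Credit: $324,800 is at or above $153,100, so the credit is $0.
Total: $1,715 + $9,150 + $0 = $10,865.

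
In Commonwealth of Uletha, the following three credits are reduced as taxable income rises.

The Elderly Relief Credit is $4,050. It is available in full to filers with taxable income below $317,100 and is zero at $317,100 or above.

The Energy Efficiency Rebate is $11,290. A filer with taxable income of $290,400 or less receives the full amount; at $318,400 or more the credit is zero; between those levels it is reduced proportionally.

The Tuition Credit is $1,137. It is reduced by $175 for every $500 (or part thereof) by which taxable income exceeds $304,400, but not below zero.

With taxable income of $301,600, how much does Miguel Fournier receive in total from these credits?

$11,961

Elderly Relief Credit: $301,600 is below the $317,100 cutoff, so the full $4,050 applies.
Energy Efficiency Rebate: $301,600 is $11,200 into a $28,000 phase-out range, leaving 16,800/28,000 of the credit: $11,290 × 16,800/28,000 = $6,774.
Tuition Credit: $301,600 is at or below the $304,400 threshold, so the full $1,137 applies.
Total: $4,050 + $6,774 + $1,137 = $11,961.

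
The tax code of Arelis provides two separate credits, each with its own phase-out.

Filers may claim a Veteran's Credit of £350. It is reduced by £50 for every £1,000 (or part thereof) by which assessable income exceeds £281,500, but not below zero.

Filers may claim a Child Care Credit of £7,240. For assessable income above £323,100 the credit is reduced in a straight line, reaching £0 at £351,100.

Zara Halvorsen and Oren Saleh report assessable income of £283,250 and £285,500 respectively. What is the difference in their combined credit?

£100

Zara (£283,250): Veteran's Credit: income exceeds £281,500 by £1,750, which is 2 full-or-partial £1,000 increments; reduction = 2 × £50 = £100, leaving £250. Child Care Credit: £283,250 is at or below the £323,100 threshold, so the full £7,240 applies. total £250 + £7,240 = £7,490
Oren (£285,500): Veteran's Credit: income exceeds £281,500 by £4,000, which is 4 full-or-partial £1,000 increments; reduction = 4 × £50 = £200, leaving £150. Child Care Credit: £285,500 is at or below the £323,100 threshold, so the full £7,240 applies. total £150 + £7,240 = £7,390
Difference: |£7,490 − £7,390| = £100.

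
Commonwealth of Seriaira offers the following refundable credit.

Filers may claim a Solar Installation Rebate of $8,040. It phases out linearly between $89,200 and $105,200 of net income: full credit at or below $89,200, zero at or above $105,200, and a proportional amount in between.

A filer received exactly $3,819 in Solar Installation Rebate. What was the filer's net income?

$3,819 is 3,819/8,040 of the full $8,040, so 4,221/8,040 of the $16,000 range has been used: income = $89,200 + $16,000 × 4,221/8,040 = $97,600.

$97,600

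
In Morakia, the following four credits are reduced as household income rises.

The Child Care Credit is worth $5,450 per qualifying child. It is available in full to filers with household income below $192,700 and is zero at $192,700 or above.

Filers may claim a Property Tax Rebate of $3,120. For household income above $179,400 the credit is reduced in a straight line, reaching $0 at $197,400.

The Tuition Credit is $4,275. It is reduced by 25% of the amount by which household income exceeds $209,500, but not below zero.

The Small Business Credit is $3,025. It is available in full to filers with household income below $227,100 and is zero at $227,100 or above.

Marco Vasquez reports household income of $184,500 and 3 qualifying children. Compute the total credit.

$25,886

Child Care Credit: base = 3 × $5,450 = $16,350. $184,500 is below the $192,700 cutoff, so the full $16,350 applies.
Property Tax Rebate: $184,500 is $5,100 into a $18,000 phase-out range, leaving 12,900/18,000 of the credit: $3,120 × 12,900/18,000 = $2,236.
Tuition Credit: $184,500 is at or below the $209,500 threshold, so the full $4,275 applies.
Small Business Credit: $184,500 is below the $227,100 cutoff, so the full $3,025 applies.
Total: $16,350 + $2,236 + $4,275 + $3,025 = $25,886.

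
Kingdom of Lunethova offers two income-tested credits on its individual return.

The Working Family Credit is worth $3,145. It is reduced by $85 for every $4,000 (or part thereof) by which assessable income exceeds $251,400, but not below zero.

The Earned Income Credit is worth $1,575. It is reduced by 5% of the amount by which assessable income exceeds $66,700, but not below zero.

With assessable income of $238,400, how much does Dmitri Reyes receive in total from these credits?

$3,145

Working Family Credit: $238,400 is at or below the $251,400 threshold, so the full $3,145 applies.
Earned Income Credit: 5% of the $171,700 excess over $66,700 is $8,585 ≥ base, so the credit is $0.
Total: $3,145 + $0 = $3,145.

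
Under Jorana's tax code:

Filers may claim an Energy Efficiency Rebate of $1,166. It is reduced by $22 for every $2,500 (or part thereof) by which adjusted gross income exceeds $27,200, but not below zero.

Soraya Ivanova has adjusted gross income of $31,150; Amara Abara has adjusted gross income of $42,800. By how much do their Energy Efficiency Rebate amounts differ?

Soraya ($31,150): Energy Efficiency Rebate: income exceeds $27,200 by $3,950, which is 2 full-or-partial $2,500 increments; reduction = 2 × $22 = $44, leaving $1,122.
Amara ($42,800): Energy Efficiency Rebate: income exceeds $27,200 by $15,600, which is 7 full-or-partial $2,500 increments; reduction = 7 × $22 = $154, leaving $1,012.
Difference: |$1,122 − $1,012| = $110.

$110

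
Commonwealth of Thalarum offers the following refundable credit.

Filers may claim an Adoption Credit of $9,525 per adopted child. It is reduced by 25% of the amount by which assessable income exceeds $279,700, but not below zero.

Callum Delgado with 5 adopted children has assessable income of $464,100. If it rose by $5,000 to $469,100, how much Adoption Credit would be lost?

At $464,100 — base = 5 × $9,525 = $47,625. 25% of the $184,400 excess over $279,700 is $46,100; credit = $47,625 − $46,100 = $1,525.
At $469,100 — base = 5 × $9,525 = $47,625. 25% of the $189,400 excess over $279,700 is $47,350; credit = $47,625 − $47,350 = $275.
Lost: $1,525 − $275 = $1,250.

$1,250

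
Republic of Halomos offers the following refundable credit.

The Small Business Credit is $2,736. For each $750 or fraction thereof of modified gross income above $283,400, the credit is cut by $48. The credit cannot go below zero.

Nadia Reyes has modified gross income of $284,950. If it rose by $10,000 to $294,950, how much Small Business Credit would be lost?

$624

At $284,950 — income exceeds $283,400 by $1,550, which is 3 full-or-partial $750 increments; reduction = 3 × $48 = $144, leaving $2,592.
At $294,950 — income exceeds $283,400 by $11,550, which is 16 full-or-partial $750 increments; reduction = 16 × $48 = $768, leaving $1,968.
Lost: $2,592 − $1,968 = $624.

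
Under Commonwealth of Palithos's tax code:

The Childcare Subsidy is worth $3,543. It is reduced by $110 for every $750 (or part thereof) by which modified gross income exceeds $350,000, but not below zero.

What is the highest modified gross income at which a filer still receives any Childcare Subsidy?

$374,000

After 32 increments the reduction is 32 × $110 = $3,520, leaving $23; one more increment wipes it out. Increment 32 ends at excess 32 × $750 = $24,000, so the highest qualifying income is $350,000 + $24,000 = $374,000.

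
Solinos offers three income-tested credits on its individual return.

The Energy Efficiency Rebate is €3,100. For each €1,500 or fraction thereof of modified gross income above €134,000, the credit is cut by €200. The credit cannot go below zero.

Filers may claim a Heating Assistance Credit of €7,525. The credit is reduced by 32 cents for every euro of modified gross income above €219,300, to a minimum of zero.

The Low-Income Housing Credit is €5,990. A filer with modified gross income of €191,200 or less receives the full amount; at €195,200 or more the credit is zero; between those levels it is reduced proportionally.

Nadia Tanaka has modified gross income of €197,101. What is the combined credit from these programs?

Energy Efficiency Rebate: income exceeds €134,000 by €63,101 → 43 increments × €200 = €8,600 ≥ base, so the credit is €0.
Heating Assistance Credit: €197,101 is at or below the €219,300 threshold, so the full €7,525 applies.
Low-Income Housing Credit: €197,101 is at or above €195,200, so the credit is €0.
Total: €0 + €7,525 + €0 = €7,525.

€7,525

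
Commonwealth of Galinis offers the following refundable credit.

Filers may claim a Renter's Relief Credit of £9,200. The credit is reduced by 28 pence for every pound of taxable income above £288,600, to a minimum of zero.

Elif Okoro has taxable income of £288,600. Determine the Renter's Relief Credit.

£9,200

Renter's Relief Credit: £288,600 is at or below the £288,600 threshold, so the full £9,200 applies.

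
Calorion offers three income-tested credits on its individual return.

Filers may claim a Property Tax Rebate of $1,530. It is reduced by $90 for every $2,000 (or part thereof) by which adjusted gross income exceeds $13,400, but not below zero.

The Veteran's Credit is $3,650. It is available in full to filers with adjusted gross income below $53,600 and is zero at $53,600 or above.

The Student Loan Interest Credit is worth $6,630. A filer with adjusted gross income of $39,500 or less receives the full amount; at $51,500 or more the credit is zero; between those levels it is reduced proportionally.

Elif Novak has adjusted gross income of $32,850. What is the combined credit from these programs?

Property Tax Rebate: income exceeds $13,400 by $19,450, which is 10 full-or-partial $2,000 increments; reduction = 10 × $90 = $900, leaving $630.
Veteran's Credit: $32,850 is below the $53,600 cutoff, so the full $3,650 applies.
Student Loan Interest Credit: $32,850 is at or below the $39,500 threshold, so the full $6,630 applies.
Total: $630 + $3,650 + $6,630 = $10,910.

$10,910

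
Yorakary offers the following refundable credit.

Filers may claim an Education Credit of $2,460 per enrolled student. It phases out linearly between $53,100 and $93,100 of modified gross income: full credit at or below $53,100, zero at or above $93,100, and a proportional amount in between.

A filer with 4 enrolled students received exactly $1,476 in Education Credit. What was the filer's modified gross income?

$87,100

Full credit = 4 × $2,460 = $9,840.
$1,476 is 1,476/9,840 of the full $9,840, so 8,364/9,840 of the $40,000 range has been used: income = $53,100 + $40,000 × 8,364/9,840 = $87,100.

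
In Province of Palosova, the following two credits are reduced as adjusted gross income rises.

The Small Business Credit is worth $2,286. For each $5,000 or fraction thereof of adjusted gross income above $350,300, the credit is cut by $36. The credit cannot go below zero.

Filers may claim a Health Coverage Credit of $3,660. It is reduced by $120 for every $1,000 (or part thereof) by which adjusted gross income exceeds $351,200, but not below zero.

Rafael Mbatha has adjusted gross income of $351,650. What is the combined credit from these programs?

Small Business Credit: income exceeds $350,300 by $1,350, which is 1 full-or-partial $5,000 increment; reduction = 1 × $36 = $36, leaving $2,250.
Health Coverage Credit: income exceeds $351,200 by $450, which is 1 full-or-partial $1,000 increment; reduction = 1 × $120 = $120, leaving $3,540.
Total: $2,250 + $3,540 = $5,790.

$5,790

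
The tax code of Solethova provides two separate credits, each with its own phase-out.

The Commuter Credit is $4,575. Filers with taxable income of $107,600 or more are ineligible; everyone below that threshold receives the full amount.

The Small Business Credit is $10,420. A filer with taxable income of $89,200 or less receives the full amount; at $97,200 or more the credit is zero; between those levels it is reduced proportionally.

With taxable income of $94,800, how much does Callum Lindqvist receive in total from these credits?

$7,701

Commuter Credit: $94,800 is below the $107,600 cutoff, so the full $4,575 applies.
Small Business Credit: $94,800 is $5,600 into a $8,000 phase-out range, leaving 2,400/8,000 of the credit: $10,420 × 2,400/8,000 = $3,126.
Total: $4,575 + $3,126 = $7,701.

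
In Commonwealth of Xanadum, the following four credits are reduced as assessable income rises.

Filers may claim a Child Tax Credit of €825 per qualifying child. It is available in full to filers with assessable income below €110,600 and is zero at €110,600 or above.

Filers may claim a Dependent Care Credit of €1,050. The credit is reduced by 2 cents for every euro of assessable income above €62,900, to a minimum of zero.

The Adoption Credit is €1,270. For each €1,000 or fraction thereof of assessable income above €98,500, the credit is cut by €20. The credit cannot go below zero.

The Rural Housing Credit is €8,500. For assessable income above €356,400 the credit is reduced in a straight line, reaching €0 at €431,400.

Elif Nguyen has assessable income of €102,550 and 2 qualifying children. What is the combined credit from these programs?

Child Tax Credit: base = 2 × €825 = €1,650. €102,550 is below the €110,600 cutoff, so the full €1,650 applies.
Dependent Care Credit: 2% of the €39,650 excess over €62,900 is €793; credit = €1,050 − €793 = €257.
Adoption Credit: income exceeds €98,500 by €4,050, which is 5 full-or-partial €1,000 increments; reduction = 5 × €20 = €100, leaving €1,170.
Rural Housing Credit: €102,550 is at or below the €356,400 threshold, so the full €8,500 applies.
Total: €1,650 + €257 + €1,170 + €8,500 = €11,577.

€11,577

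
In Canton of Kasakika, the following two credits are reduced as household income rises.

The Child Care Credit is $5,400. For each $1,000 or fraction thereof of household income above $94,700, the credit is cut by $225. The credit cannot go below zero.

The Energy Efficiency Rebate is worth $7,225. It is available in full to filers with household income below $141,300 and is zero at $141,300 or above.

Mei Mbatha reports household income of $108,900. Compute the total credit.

Child Care Credit: income exceeds $94,700 by $14,200, which is 15 full-or-partial $1,000 increments; reduction = 15 × $225 = $3,375, leaving $2,025.
Energy Efficiency Rebate: $108,900 is below the $141,300 cutoff, so the full $7,225 applies.
Total: $2,025 + $7,225 = $9,250.

$9,250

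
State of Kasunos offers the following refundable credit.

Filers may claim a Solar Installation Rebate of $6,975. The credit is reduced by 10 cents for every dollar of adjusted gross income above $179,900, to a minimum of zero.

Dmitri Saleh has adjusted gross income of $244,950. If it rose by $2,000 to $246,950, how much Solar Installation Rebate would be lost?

At $244,950 — 10% of the $65,050 excess over $179,900 is $6,505; credit = $6,975 − $6,505 = $470.
At $246,950 — 10% of the $67,050 excess over $179,900 is $6,705; credit = $6,975 − $6,705 = $270.
Lost: $470 − $270 = $200.

$200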